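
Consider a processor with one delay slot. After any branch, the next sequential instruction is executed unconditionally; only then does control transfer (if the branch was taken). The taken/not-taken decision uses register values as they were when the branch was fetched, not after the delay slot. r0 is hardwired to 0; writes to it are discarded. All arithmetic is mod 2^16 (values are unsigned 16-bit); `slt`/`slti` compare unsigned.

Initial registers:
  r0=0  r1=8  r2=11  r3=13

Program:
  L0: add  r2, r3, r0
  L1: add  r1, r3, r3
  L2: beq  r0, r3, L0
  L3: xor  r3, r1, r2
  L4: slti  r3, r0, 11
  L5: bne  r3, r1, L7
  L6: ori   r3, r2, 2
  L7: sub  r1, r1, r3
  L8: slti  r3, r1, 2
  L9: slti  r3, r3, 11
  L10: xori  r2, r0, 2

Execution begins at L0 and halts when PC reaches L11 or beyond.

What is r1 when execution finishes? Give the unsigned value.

[0] add  r2, r3, r0  →  {r0:0, r1:8, r2:13, r3:13}
[1] add  r1, r3, r3  →  {r0:0, r1:26, r2:13, r3:13}
[2] beq  r0, r3, L0  →  {r0:0, r1:26, r2:13, r3:13}  ⟨branch fallthrough⟩
[3] xor  r3, r1, r2  →  {r0:0, r1:26, r2:13, r3:23}
[4] slti  r3, r0, 11  →  {r0:0, r1:26, r2:13, r3:1}
[5] bne  r3, r1, L7  →  {r0:0, r1:26, r2:13, r3:1}  ⟨branch taken⟩
[6] ori   r3, r2, 2  →  {r0:0, r1:26, r2:13, r3:15}
[7] sub  r1, r1, r3  →  {r0:0, r1:11, r2:13, r3:15}
[8] slti  r3, r1, 2  →  {r0:0, r1:11, r2:13, r3:0}
[9] slti  r3, r3, 11  →  {r0:0, r1:11, r2:13, r3:1}
[10] xori  r2, r0, 2  →  {r0:0, r1:11, r2:2, r3:1}

11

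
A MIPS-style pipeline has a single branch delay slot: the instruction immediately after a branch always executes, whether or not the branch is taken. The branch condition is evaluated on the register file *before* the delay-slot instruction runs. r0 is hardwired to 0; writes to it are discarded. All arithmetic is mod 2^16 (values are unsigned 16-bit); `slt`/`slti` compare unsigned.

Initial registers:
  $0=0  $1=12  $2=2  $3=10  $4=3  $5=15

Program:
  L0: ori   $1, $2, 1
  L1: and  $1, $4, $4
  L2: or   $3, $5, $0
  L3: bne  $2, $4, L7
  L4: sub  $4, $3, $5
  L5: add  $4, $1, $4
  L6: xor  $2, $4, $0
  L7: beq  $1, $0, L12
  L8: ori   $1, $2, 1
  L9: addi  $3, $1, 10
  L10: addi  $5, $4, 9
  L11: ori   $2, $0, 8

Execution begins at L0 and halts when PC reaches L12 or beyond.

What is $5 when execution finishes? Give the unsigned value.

9

  step pc=0: ori   $1, $2, 1  regs=(0,3,2,10,3,15)
  step pc=1: and  $1, $4, $4  regs=(0,3,2,10,3,15)
  step pc=2: or   $3, $5, $0  regs=(0,3,2,15,3,15)
  step pc=3: bne  $2, $4, L7  cond=T  regs=(0,3,2,15,3,15)
  step pc=4: sub  $4, $3, $5  regs=(0,3,2,15,0,15)
  step pc=7: beq  $1, $0, L12  cond=F  regs=(0,3,2,15,0,15)
  step pc=8: ori   $1, $2, 1  regs=(0,3,2,15,0,15)
  step pc=9: addi  $3, $1, 10  regs=(0,3,2,13,0,15)
  step pc=10: addi  $5, $4, 9  regs=(0,3,2,13,0,9)
  step pc=11: ori   $2, $0, 8  regs=(0,3,8,13,0,9)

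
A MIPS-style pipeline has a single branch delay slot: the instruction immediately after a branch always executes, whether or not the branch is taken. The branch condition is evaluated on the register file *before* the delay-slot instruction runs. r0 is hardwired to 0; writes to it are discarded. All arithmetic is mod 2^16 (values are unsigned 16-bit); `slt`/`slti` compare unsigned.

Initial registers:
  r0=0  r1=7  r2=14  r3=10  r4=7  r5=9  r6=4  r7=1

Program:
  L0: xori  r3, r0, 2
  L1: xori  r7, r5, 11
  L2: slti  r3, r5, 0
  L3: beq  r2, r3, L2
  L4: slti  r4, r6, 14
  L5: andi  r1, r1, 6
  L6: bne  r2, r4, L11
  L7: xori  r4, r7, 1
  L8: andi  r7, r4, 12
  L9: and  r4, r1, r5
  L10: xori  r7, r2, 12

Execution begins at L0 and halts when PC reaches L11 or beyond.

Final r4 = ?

[0] xori  r3, r0, 2  →  {r0:0, r1:7, r2:14, r3:2, r4:7, r5:9, r6:4, r7:1}
[1] xori  r7, r5, 11  →  {r0:0, r1:7, r2:14, r3:2, r4:7, r5:9, r6:4, r7:2}
[2] slti  r3, r5, 0  →  {r0:0, r1:7, r2:14, r3:0, r4:7, r5:9, r6:4, r7:2}
[3] beq  r2, r3, L2  →  {r0:0, r1:7, r2:14, r3:0, r4:7, r5:9, r6:4, r7:2}  ⟨branch fallthrough⟩
[4] slti  r4, r6, 14  →  {r0:0, r1:7, r2:14, r3:0, r4:1, r5:9, r6:4, r7:2}
[5] andi  r1, r1, 6  →  {r0:0, r1:6, r2:14, r3:0, r4:1, r5:9, r6:4, r7:2}
[6] bne  r2, r4, L11  →  {r0:0, r1:6, r2:14, r3:0, r4:1, r5:9, r6:4, r7:2}  ⟨branch taken⟩
[7] xori  r4, r7, 1  →  {r0:0, r1:6, r2:14, r3:0, r4:3, r5:9, r6:4, r7:2}

3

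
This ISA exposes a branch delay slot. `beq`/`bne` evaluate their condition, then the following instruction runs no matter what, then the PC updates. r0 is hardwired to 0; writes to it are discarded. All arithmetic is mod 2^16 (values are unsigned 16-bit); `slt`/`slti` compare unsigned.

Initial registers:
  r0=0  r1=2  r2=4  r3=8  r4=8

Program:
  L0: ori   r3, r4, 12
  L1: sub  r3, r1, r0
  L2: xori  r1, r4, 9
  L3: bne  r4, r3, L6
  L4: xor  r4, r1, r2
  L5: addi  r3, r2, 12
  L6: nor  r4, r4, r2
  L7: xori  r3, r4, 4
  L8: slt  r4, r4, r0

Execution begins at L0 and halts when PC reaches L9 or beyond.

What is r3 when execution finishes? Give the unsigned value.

65534

PC=0  ori   r3, r4, 12       | r0=0 r1=2 r2=4 r3=12 r4=8
PC=1  sub  r3, r1, r0        | r0=0 r1=2 r2=4 r3=2 r4=8
PC=2  xori  r1, r4, 9        | r0=0 r1=1 r2=4 r3=2 r4=8
PC=3  bne  r4, r3, L6        | r0=0 r1=1 r2=4 r3=2 r4=8  [TAKEN]
PC=4  xor  r4, r1, r2        | r0=0 r1=1 r2=4 r3=2 r4=5
PC=6  nor  r4, r4, r2        | r0=0 r1=1 r2=4 r3=2 r4=65530
PC=7  xori  r3, r4, 4        | r0=0 r1=1 r2=4 r3=65534 r4=65530
PC=8  slt  r4, r4, r0        | r0=0 r1=1 r2=4 r3=65534 r4=0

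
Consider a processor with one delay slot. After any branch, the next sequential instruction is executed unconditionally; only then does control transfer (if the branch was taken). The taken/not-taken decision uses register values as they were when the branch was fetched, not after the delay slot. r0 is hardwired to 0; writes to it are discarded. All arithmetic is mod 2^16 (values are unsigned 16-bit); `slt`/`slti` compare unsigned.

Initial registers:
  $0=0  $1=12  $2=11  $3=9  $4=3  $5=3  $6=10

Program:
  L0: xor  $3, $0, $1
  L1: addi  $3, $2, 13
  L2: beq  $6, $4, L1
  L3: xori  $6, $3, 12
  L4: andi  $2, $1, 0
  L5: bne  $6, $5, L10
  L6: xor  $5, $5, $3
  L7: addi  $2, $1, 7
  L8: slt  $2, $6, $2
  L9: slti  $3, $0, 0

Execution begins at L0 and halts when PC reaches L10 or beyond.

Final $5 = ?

27

  step pc=0: xor  $3, $0, $1  regs=(0,12,11,12,3,3,10)
  step pc=1: addi  $3, $2, 13  regs=(0,12,11,24,3,3,10)
  step pc=2: beq  $6, $4, L1  cond=F  regs=(0,12,11,24,3,3,10)
  step pc=3: xori  $6, $3, 12  regs=(0,12,11,24,3,3,20)
  step pc=4: andi  $2, $1, 0  regs=(0,12,0,24,3,3,20)
  step pc=5: bne  $6, $5, L10  cond=T  regs=(0,12,0,24,3,3,20)
  step pc=6: xor  $5, $5, $3  regs=(0,12,0,24,3,27,20)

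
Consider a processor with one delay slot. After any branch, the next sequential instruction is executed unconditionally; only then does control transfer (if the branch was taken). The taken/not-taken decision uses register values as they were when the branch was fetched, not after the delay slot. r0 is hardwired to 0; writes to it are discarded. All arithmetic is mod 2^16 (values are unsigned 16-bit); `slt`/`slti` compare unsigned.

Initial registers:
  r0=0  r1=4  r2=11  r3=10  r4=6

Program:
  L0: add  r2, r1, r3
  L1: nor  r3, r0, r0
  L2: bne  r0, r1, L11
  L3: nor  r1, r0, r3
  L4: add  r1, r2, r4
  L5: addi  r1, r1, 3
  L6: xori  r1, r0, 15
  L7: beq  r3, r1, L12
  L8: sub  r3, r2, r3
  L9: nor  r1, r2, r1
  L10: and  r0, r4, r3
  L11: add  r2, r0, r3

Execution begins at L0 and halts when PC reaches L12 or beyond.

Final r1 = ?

0

PC=0  add  r2, r1, r3        | r0=0 r1=4 r2=14 r3=10 r4=6
PC=1  nor  r3, r0, r0        | r0=0 r1=4 r2=14 r3=65535 r4=6
PC=2  bne  r0, r1, L11       | r0=0 r1=4 r2=14 r3=65535 r4=6  [TAKEN]
PC=3  nor  r1, r0, r3        | r0=0 r1=0 r2=14 r3=65535 r4=6
PC=11 add  r2, r0, r3        | r0=0 r1=0 r2=65535 r3=65535 r4=6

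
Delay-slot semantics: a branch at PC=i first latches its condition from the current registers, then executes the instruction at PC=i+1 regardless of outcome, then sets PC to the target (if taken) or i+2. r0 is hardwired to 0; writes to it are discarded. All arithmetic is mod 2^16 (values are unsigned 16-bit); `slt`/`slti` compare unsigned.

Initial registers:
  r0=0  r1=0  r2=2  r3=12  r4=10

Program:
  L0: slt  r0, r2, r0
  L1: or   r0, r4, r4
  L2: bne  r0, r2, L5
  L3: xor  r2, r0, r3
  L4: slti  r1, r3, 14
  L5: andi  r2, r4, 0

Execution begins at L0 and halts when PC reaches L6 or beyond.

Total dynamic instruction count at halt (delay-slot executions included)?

  step pc=0: slt  r0, r2, r0  regs=(0,0,2,12,10)
  step pc=1: or   r0, r4, r4  regs=(0,0,2,12,10)
  step pc=2: bne  r0, r2, L5  cond=T  regs=(0,0,2,12,10)
  step pc=3: xor  r2, r0, r3  regs=(0,0,12,12,10)
  step pc=5: andi  r2, r4, 0  regs=(0,0,0,12,10)

5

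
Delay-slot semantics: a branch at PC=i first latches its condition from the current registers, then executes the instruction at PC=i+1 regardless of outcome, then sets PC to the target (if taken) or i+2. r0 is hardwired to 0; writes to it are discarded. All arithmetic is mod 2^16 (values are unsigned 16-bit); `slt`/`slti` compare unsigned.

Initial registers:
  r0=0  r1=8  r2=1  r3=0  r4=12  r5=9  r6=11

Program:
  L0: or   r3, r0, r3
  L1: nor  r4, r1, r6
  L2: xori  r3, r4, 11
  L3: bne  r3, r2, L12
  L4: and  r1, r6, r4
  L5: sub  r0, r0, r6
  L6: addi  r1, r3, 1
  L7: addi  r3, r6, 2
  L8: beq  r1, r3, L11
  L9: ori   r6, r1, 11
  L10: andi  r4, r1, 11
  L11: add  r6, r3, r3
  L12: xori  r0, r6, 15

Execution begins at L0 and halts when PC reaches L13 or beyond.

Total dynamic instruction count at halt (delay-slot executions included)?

6

  step pc=0: or   r3, r0, r3  regs=(0,8,1,0,12,9,11)
  step pc=1: nor  r4, r1, r6  regs=(0,8,1,0,65524,9,11)
  step pc=2: xori  r3, r4, 11  regs=(0,8,1,65535,65524,9,11)
  step pc=3: bne  r3, r2, L12  cond=T  regs=(0,8,1,65535,65524,9,11)
  step pc=4: and  r1, r6, r4  regs=(0,0,1,65535,65524,9,11)
  step pc=12: xori  r0, r6, 15  regs=(0,0,1,65535,65524,9,11)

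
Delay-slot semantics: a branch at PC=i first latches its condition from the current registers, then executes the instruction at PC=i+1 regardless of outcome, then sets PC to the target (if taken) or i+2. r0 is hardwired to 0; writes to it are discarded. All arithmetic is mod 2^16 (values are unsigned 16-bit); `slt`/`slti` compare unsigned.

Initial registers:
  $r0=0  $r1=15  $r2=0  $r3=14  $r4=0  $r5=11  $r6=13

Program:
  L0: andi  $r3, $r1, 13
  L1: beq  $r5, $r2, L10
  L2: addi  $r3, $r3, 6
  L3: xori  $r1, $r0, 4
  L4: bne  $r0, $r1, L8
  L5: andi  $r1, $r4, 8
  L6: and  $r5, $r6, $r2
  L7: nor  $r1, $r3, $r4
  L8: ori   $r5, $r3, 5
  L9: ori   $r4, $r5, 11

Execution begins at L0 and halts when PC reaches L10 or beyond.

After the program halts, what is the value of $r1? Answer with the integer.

PC=0  andi  $r3, $r1, 13     | $r0=0 $r1=15 $r2=0 $r3=13 $r4=0 $r5=11 $r6=13
PC=1  beq  $r5, $r2, L10     | $r0=0 $r1=15 $r2=0 $r3=13 $r4=0 $r5=11 $r6=13  [not taken]
PC=2  addi  $r3, $r3, 6      | $r0=0 $r1=15 $r2=0 $r3=19 $r4=0 $r5=11 $r6=13
PC=3  xori  $r1, $r0, 4      | $r0=0 $r1=4 $r2=0 $r3=19 $r4=0 $r5=11 $r6=13
PC=4  bne  $r0, $r1, L8      | $r0=0 $r1=4 $r2=0 $r3=19 $r4=0 $r5=11 $r6=13  [TAKEN]
PC=5  andi  $r1, $r4, 8      | $r0=0 $r1=0 $r2=0 $r3=19 $r4=0 $r5=11 $r6=13
PC=8  ori   $r5, $r3, 5      | $r0=0 $r1=0 $r2=0 $r3=19 $r4=0 $r5=23 $r6=13
PC=9  ori   $r4, $r5, 11     | $r0=0 $r1=0 $r2=0 $r3=19 $r4=31 $r5=23 $r6=13

0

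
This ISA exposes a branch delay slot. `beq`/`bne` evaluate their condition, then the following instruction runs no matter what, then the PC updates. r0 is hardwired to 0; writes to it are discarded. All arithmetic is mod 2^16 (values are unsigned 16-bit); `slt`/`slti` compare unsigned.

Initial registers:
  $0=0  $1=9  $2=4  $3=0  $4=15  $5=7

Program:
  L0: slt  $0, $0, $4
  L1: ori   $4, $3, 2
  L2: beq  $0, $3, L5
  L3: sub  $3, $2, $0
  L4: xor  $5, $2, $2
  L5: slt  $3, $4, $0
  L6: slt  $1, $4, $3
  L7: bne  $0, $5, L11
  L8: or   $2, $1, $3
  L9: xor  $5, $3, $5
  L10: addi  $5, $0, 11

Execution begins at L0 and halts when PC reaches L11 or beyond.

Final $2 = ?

PC=0  slt  $0, $0, $4        | $0=0 $1=9 $2=4 $3=0 $4=15 $5=7
PC=1  ori   $4, $3, 2        | $0=0 $1=9 $2=4 $3=0 $4=2 $5=7
PC=2  beq  $0, $3, L5        | $0=0 $1=9 $2=4 $3=0 $4=2 $5=7  [TAKEN]
PC=3  sub  $3, $2, $0        | $0=0 $1=9 $2=4 $3=4 $4=2 $5=7
PC=5  slt  $3, $4, $0        | $0=0 $1=9 $2=4 $3=0 $4=2 $5=7
PC=6  slt  $1, $4, $3        | $0=0 $1=0 $2=4 $3=0 $4=2 $5=7
PC=7  bne  $0, $5, L11       | $0=0 $1=0 $2=4 $3=0 $4=2 $5=7  [TAKEN]
PC=8  or   $2, $1, $3        | $0=0 $1=0 $2=0 $3=0 $4=2 $5=7

0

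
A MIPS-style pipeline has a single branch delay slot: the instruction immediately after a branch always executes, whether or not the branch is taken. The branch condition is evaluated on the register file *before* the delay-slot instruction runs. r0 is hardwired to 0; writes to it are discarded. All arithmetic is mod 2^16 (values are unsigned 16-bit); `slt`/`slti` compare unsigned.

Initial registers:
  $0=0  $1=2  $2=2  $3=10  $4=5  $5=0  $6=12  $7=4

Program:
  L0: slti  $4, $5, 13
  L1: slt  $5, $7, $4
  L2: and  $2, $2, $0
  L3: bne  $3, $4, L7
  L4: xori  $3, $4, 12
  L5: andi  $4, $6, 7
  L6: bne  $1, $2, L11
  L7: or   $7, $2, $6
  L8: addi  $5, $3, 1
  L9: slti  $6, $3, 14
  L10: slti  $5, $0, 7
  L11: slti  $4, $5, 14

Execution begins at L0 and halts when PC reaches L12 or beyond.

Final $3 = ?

[0] slti  $4, $5, 13  →  {$0:0, $1:2, $2:2, $3:10, $4:1, $5:0, $6:12, $7:4}
[1] slt  $5, $7, $4  →  {$0:0, $1:2, $2:2, $3:10, $4:1, $5:0, $6:12, $7:4}
[2] and  $2, $2, $0  →  {$0:0, $1:2, $2:0, $3:10, $4:1, $5:0, $6:12, $7:4}
[3] bne  $3, $4, L7  →  {$0:0, $1:2, $2:0, $3:10, $4:1, $5:0, $6:12, $7:4}  ⟨branch taken⟩
[4] xori  $3, $4, 12  →  {$0:0, $1:2, $2:0, $3:13, $4:1, $5:0, $6:12, $7:4}
[7] or   $7, $2, $6  →  {$0:0, $1:2, $2:0, $3:13, $4:1, $5:0, $6:12, $7:12}
[8] addi  $5, $3, 1  →  {$0:0, $1:2, $2:0, $3:13, $4:1, $5:14, $6:12, $7:12}
[9] slti  $6, $3, 14  →  {$0:0, $1:2, $2:0, $3:13, $4:1, $5:14, $6:1, $7:12}
[10] slti  $5, $0, 7  →  {$0:0, $1:2, $2:0, $3:13, $4:1, $5:1, $6:1, $7:12}
[11] slti  $4, $5, 14  →  {$0:0, $1:2, $2:0, $3:13, $4:1, $5:1, $6:1, $7:12}

13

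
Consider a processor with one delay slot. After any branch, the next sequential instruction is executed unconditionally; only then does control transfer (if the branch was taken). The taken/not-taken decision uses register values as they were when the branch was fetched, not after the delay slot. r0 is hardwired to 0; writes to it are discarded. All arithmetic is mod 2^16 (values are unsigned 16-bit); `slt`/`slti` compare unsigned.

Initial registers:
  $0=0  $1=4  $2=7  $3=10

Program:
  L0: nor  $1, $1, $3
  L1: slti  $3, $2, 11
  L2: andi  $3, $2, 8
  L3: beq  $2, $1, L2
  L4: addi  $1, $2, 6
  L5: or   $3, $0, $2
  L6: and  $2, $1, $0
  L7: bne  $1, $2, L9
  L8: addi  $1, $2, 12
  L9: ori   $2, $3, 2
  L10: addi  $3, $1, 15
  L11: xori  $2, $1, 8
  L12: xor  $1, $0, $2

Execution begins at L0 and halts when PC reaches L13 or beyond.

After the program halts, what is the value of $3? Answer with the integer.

27

#0 nor  $1, $1, $3 ; 0/65521/7/10
#1 slti  $3, $2, 11 ; 0/65521/7/1
#2 andi  $3, $2, 8 ; 0/65521/7/0
#3 beq  $2, $1, L2 ; 0/65521/7/0 ; →fallthru
#4 addi  $1, $2, 6 ; 0/13/7/0
#5 or   $3, $0, $2 ; 0/13/7/7
#6 and  $2, $1, $0 ; 0/13/0/7
#7 bne  $1, $2, L9 ; 0/13/0/7 ; →target
#8 addi  $1, $2, 12 ; 0/12/0/7
#9 ori   $2, $3, 2 ; 0/12/7/7
#10 addi  $3, $1, 15 ; 0/12/7/27
#11 xori  $2, $1, 8 ; 0/12/4/27
#12 xor  $1, $0, $2 ; 0/4/4/27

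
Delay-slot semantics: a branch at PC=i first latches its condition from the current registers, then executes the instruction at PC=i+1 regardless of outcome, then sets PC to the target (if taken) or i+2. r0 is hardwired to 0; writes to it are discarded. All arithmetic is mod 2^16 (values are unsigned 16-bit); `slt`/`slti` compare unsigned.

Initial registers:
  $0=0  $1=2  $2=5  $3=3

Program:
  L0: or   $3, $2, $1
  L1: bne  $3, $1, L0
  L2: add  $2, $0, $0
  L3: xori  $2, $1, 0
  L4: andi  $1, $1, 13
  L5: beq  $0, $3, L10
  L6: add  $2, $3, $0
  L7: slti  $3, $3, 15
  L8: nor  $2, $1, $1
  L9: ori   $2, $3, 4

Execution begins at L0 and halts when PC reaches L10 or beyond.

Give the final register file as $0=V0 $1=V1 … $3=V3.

$0=0 $1=0 $2=5 $3=1

  step pc=0: or   $3, $2, $1  regs=(0,2,5,7)
  step pc=1: bne  $3, $1, L0  cond=T  regs=(0,2,5,7)
  step pc=2: add  $2, $0, $0  regs=(0,2,0,7)
  step pc=0: or   $3, $2, $1  regs=(0,2,0,2)
  step pc=1: bne  $3, $1, L0  cond=F  regs=(0,2,0,2)
  step pc=2: add  $2, $0, $0  regs=(0,2,0,2)
  step pc=3: xori  $2, $1, 0  regs=(0,2,2,2)
  step pc=4: andi  $1, $1, 13  regs=(0,0,2,2)
  step pc=5: beq  $0, $3, L10  cond=F  regs=(0,0,2,2)
  step pc=6: add  $2, $3, $0  regs=(0,0,2,2)
  step pc=7: slti  $3, $3, 15  regs=(0,0,2,1)
  step pc=8: nor  $2, $1, $1  regs=(0,0,65535,1)
  step pc=9: ori   $2, $3, 4  regs=(0,0,5,1)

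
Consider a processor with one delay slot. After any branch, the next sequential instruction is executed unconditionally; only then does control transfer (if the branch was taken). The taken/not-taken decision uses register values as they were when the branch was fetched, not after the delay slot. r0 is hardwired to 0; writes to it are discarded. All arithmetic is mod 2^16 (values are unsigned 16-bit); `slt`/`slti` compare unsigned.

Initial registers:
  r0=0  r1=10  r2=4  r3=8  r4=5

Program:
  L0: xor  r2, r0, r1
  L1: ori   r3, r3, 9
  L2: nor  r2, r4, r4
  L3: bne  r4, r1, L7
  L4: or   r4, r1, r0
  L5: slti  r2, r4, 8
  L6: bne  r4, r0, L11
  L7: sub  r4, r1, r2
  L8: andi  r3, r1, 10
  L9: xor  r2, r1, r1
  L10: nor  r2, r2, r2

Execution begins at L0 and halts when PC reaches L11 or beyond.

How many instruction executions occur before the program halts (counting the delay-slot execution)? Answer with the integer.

  step pc=0: xor  r2, r0, r1  regs=(0,10,10,8,5)
  step pc=1: ori   r3, r3, 9  regs=(0,10,10,9,5)
  step pc=2: nor  r2, r4, r4  regs=(0,10,65530,9,5)
  step pc=3: bne  r4, r1, L7  cond=T  regs=(0,10,65530,9,5)
  step pc=4: or   r4, r1, r0  regs=(0,10,65530,9,10)
  step pc=7: sub  r4, r1, r2  regs=(0,10,65530,9,16)
  step pc=8: andi  r3, r1, 10  regs=(0,10,65530,10,16)
  step pc=9: xor  r2, r1, r1  regs=(0,10,0,10,16)
  step pc=10: nor  r2, r2, r2  regs=(0,10,65535,10,16)

9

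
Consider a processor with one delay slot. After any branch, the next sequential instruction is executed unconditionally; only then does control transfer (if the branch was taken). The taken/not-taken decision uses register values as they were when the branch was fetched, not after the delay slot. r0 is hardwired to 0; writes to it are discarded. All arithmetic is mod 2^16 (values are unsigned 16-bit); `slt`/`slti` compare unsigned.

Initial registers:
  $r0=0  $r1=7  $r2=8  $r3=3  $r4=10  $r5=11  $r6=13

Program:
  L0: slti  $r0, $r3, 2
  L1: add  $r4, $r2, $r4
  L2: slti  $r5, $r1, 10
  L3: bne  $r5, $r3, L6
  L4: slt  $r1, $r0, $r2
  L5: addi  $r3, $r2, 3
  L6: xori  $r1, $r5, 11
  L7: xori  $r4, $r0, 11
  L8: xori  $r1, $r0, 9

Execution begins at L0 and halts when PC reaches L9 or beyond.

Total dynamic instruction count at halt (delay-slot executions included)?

[0] slti  $r0, $r3, 2  →  {$r0:0, $r1:7, $r2:8, $r3:3, $r4:10, $r5:11, $r6:13}
[1] add  $r4, $r2, $r4  →  {$r0:0, $r1:7, $r2:8, $r3:3, $r4:18, $r5:11, $r6:13}
[2] slti  $r5, $r1, 10  →  {$r0:0, $r1:7, $r2:8, $r3:3, $r4:18, $r5:1, $r6:13}
[3] bne  $r5, $r3, L6  →  {$r0:0, $r1:7, $r2:8, $r3:3, $r4:18, $r5:1, $r6:13}  ⟨branch taken⟩
[4] slt  $r1, $r0, $r2  →  {$r0:0, $r1:1, $r2:8, $r3:3, $r4:18, $r5:1, $r6:13}
[6] xori  $r1, $r5, 11  →  {$r0:0, $r1:10, $r2:8, $r3:3, $r4:18, $r5:1, $r6:13}
[7] xori  $r4, $r0, 11  →  {$r0:0, $r1:10, $r2:8, $r3:3, $r4:11, $r5:1, $r6:13}
[8] xori  $r1, $r0, 9  →  {$r0:0, $r1:9, $r2:8, $r3:3, $r4:11, $r5:1, $r6:13}

8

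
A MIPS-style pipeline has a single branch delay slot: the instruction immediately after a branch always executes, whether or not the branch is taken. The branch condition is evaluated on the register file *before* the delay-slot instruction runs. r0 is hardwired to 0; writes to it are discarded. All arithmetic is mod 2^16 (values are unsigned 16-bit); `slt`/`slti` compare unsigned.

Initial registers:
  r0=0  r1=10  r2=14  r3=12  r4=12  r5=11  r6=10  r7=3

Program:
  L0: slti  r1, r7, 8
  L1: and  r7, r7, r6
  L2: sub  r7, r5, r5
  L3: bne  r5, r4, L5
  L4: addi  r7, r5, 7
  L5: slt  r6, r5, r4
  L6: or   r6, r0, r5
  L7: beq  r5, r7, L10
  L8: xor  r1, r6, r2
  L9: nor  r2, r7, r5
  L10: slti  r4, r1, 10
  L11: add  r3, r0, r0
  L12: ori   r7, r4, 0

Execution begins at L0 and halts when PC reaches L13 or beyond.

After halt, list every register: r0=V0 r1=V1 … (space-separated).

[0] slti  r1, r7, 8  →  {r0:0, r1:1, r2:14, r3:12, r4:12, r5:11, r6:10, r7:3}
[1] and  r7, r7, r6  →  {r0:0, r1:1, r2:14, r3:12, r4:12, r5:11, r6:10, r7:2}
[2] sub  r7, r5, r5  →  {r0:0, r1:1, r2:14, r3:12, r4:12, r5:11, r6:10, r7:0}
[3] bne  r5, r4, L5  →  {r0:0, r1:1, r2:14, r3:12, r4:12, r5:11, r6:10, r7:0}  ⟨branch taken⟩
[4] addi  r7, r5, 7  →  {r0:0, r1:1, r2:14, r3:12, r4:12, r5:11, r6:10, r7:18}
[5] slt  r6, r5, r4  →  {r0:0, r1:1, r2:14, r3:12, r4:12, r5:11, r6:1, r7:18}
[6] or   r6, r0, r5  →  {r0:0, r1:1, r2:14, r3:12, r4:12, r5:11, r6:11, r7:18}
[7] beq  r5, r7, L10  →  {r0:0, r1:1, r2:14, r3:12, r4:12, r5:11, r6:11, r7:18}  ⟨branch fallthrough⟩
[8] xor  r1, r6, r2  →  {r0:0, r1:5, r2:14, r3:12, r4:12, r5:11, r6:11, r7:18}
[9] nor  r2, r7, r5  →  {r0:0, r1:5, r2:65508, r3:12, r4:12, r5:11, r6:11, r7:18}
[10] slti  r4, r1, 10  →  {r0:0, r1:5, r2:65508, r3:12, r4:1, r5:11, r6:11, r7:18}
[11] add  r3, r0, r0  →  {r0:0, r1:5, r2:65508, r3:0, r4:1, r5:11, r6:11, r7:18}
[12] ori   r7, r4, 0  →  {r0:0, r1:5, r2:65508, r3:0, r4:1, r5:11, r6:11, r7:1}

r0=0 r1=5 r2=65508 r3=0 r4=1 r5=11 r6=11 r7=1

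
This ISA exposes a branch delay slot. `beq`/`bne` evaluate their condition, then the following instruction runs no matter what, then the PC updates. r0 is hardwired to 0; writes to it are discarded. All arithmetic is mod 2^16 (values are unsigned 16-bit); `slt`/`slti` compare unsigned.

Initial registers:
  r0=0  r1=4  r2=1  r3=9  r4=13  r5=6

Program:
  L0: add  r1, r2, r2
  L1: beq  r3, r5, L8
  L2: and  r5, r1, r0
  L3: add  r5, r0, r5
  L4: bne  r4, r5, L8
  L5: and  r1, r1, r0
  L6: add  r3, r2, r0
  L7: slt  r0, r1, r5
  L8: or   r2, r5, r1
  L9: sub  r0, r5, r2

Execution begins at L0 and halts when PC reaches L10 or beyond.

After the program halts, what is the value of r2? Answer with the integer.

0

PC=0  add  r1, r2, r2        | r0=0 r1=2 r2=1 r3=9 r4=13 r5=6
PC=1  beq  r3, r5, L8        | r0=0 r1=2 r2=1 r3=9 r4=13 r5=6  [not taken]
PC=2  and  r5, r1, r0        | r0=0 r1=2 r2=1 r3=9 r4=13 r5=0
PC=3  add  r5, r0, r5        | r0=0 r1=2 r2=1 r3=9 r4=13 r5=0
PC=4  bne  r4, r5, L8        | r0=0 r1=2 r2=1 r3=9 r4=13 r5=0  [TAKEN]
PC=5  and  r1, r1, r0        | r0=0 r1=0 r2=1 r3=9 r4=13 r5=0
PC=8  or   r2, r5, r1        | r0=0 r1=0 r2=0 r3=9 r4=13 r5=0
PC=9  sub  r0, r5, r2        | r0=0 r1=0 r2=0 r3=9 r4=13 r5=0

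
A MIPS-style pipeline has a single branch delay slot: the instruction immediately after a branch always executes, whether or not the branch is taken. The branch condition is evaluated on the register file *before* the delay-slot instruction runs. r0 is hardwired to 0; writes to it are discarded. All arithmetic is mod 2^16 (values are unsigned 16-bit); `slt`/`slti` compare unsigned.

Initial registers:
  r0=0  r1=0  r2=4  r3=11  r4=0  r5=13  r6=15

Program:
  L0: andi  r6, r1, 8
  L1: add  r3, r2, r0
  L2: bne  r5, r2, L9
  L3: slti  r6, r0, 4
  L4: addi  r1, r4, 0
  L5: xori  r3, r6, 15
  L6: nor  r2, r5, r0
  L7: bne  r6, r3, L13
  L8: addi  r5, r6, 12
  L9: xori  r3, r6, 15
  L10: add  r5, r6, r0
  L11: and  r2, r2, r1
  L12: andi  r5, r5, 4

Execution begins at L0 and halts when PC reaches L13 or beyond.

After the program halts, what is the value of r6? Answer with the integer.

1

PC=0  andi  r6, r1, 8        | r0=0 r1=0 r2=4 r3=11 r4=0 r5=13 r6=0
PC=1  add  r3, r2, r0        | r0=0 r1=0 r2=4 r3=4 r4=0 r5=13 r6=0
PC=2  bne  r5, r2, L9        | r0=0 r1=0 r2=4 r3=4 r4=0 r5=13 r6=0  [TAKEN]
PC=3  slti  r6, r0, 4        | r0=0 r1=0 r2=4 r3=4 r4=0 r5=13 r6=1
PC=9  xori  r3, r6, 15       | r0=0 r1=0 r2=4 r3=14 r4=0 r5=13 r6=1
PC=10 add  r5, r6, r0        | r0=0 r1=0 r2=4 r3=14 r4=0 r5=1 r6=1
PC=11 and  r2, r2, r1        | r0=0 r1=0 r2=0 r3=14 r4=0 r5=1 r6=1
PC=12 andi  r5, r5, 4        | r0=0 r1=0 r2=0 r3=14 r4=0 r5=0 r6=1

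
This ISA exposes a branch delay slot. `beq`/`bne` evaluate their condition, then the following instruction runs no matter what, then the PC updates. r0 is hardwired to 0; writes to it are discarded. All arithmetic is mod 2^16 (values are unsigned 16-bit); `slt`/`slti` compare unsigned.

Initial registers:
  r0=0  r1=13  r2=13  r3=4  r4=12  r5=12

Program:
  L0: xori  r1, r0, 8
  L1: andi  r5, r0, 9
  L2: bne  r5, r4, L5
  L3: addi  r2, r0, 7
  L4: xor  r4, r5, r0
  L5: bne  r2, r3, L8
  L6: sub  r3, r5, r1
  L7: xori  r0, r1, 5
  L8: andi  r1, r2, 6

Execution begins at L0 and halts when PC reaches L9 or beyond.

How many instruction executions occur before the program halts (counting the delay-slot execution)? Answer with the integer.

[0] xori  r1, r0, 8  →  {r0:0, r1:8, r2:13, r3:4, r4:12, r5:12}
[1] andi  r5, r0, 9  →  {r0:0, r1:8, r2:13, r3:4, r4:12, r5:0}
[2] bne  r5, r4, L5  →  {r0:0, r1:8, r2:13, r3:4, r4:12, r5:0}  ⟨branch taken⟩
[3] addi  r2, r0, 7  →  {r0:0, r1:8, r2:7, r3:4, r4:12, r5:0}
[5] bne  r2, r3, L8  →  {r0:0, r1:8, r2:7, r3:4, r4:12, r5:0}  ⟨branch taken⟩
[6] sub  r3, r5, r1  →  {r0:0, r1:8, r2:7, r3:65528, r4:12, r5:0}
[8] andi  r1, r2, 6  →  {r0:0, r1:6, r2:7, r3:65528, r4:12, r5:0}

7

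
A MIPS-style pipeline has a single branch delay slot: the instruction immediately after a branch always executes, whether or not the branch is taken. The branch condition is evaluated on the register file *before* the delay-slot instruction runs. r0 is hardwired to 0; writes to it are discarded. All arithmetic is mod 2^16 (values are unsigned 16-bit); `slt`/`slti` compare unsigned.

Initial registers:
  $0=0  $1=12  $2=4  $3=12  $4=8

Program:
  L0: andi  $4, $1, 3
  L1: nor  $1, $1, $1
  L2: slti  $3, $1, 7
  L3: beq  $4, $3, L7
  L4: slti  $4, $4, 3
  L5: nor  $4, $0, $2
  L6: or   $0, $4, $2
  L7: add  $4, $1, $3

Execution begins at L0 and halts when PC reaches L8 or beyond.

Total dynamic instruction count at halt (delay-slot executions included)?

#0 andi  $4, $1, 3 ; 0/12/4/12/0
#1 nor  $1, $1, $1 ; 0/65523/4/12/0
#2 slti  $3, $1, 7 ; 0/65523/4/0/0
#3 beq  $4, $3, L7 ; 0/65523/4/0/0 ; →target
#4 slti  $4, $4, 3 ; 0/65523/4/0/1
#7 add  $4, $1, $3 ; 0/65523/4/0/65523

6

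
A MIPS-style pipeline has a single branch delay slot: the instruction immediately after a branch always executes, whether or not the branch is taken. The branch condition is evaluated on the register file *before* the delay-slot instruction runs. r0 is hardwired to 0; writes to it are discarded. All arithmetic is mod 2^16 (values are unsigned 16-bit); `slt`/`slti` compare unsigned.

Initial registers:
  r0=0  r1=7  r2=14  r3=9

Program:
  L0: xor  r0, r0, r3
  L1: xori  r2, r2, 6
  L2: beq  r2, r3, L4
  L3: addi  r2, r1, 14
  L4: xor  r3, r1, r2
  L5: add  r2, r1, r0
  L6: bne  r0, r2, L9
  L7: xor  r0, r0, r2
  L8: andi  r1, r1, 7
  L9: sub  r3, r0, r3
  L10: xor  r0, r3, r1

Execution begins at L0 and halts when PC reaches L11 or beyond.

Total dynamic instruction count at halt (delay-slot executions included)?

#0 xor  r0, r0, r3 ; 0/7/14/9
#1 xori  r2, r2, 6 ; 0/7/8/9
#2 beq  r2, r3, L4 ; 0/7/8/9 ; →fallthru
#3 addi  r2, r1, 14 ; 0/7/21/9
#4 xor  r3, r1, r2 ; 0/7/21/18
#5 add  r2, r1, r0 ; 0/7/7/18
#6 bne  r0, r2, L9 ; 0/7/7/18 ; →target
#7 xor  r0, r0, r2 ; 0/7/7/18
#9 sub  r3, r0, r3 ; 0/7/7/65518
#10 xor  r0, r3, r1 ; 0/7/7/65518

10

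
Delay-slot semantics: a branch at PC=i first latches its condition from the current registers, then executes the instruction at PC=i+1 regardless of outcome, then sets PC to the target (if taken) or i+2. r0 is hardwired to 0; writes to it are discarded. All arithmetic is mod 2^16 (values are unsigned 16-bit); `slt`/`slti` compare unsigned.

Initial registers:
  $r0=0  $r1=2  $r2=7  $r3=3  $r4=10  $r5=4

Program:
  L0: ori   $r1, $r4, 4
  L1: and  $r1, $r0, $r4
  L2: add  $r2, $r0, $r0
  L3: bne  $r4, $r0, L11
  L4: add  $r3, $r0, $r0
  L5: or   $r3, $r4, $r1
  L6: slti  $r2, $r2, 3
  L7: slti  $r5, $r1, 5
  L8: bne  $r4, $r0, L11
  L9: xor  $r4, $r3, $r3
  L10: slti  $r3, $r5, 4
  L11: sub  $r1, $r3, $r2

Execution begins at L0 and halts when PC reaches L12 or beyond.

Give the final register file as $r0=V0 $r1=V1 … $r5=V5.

PC=0  ori   $r1, $r4, 4      | $r0=0 $r1=14 $r2=7 $r3=3 $r4=10 $r5=4
PC=1  and  $r1, $r0, $r4     | $r0=0 $r1=0 $r2=7 $r3=3 $r4=10 $r5=4
PC=2  add  $r2, $r0, $r0     | $r0=0 $r1=0 $r2=0 $r3=3 $r4=10 $r5=4
PC=3  bne  $r4, $r0, L11     | $r0=0 $r1=0 $r2=0 $r3=3 $r4=10 $r5=4  [TAKEN]
PC=4  add  $r3, $r0, $r0     | $r0=0 $r1=0 $r2=0 $r3=0 $r4=10 $r5=4
PC=11 sub  $r1, $r3, $r2     | $r0=0 $r1=0 $r2=0 $r3=0 $r4=10 $r5=4

$r0=0 $r1=0 $r2=0 $r3=0 $r4=10 $r5=4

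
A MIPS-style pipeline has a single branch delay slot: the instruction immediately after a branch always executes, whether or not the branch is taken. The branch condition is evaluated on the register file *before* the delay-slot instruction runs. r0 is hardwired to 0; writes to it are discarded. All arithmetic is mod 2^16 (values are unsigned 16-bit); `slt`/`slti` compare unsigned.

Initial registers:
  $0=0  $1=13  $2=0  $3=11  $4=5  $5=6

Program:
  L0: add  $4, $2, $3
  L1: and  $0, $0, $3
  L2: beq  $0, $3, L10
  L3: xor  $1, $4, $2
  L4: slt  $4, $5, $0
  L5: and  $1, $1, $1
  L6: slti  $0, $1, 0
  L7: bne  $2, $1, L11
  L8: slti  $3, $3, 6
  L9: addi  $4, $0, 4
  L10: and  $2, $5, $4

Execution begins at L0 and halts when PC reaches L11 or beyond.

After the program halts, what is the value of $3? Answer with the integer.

0

  step pc=0: add  $4, $2, $3  regs=(0,13,0,11,11,6)
  step pc=1: and  $0, $0, $3  regs=(0,13,0,11,11,6)
  step pc=2: beq  $0, $3, L10  cond=F  regs=(0,13,0,11,11,6)
  step pc=3: xor  $1, $4, $2  regs=(0,11,0,11,11,6)
  step pc=4: slt  $4, $5, $0  regs=(0,11,0,11,0,6)
  step pc=5: and  $1, $1, $1  regs=(0,11,0,11,0,6)
  step pc=6: slti  $0, $1, 0  regs=(0,11,0,11,0,6)
  step pc=7: bne  $2, $1, L11  cond=T  regs=(0,11,0,11,0,6)
  step pc=8: slti  $3, $3, 6  regs=(0,11,0,0,0,6)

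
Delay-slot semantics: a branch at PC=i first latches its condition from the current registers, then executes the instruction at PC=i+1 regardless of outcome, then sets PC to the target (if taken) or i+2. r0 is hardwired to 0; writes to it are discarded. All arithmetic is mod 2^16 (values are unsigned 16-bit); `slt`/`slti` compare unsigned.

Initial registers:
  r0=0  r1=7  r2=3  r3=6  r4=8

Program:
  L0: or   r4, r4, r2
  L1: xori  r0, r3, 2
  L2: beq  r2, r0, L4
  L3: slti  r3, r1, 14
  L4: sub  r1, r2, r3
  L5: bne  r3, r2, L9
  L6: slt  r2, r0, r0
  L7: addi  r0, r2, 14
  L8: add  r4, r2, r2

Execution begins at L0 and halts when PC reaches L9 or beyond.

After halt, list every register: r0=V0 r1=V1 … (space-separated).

r0=0 r1=2 r2=0 r3=1 r4=11

#0 or   r4, r4, r2 ; 0/7/3/6/11
#1 xori  r0, r3, 2 ; 0/7/3/6/11
#2 beq  r2, r0, L4 ; 0/7/3/6/11 ; →fallthru
#3 slti  r3, r1, 14 ; 0/7/3/1/11
#4 sub  r1, r2, r3 ; 0/2/3/1/11
#5 bne  r3, r2, L9 ; 0/2/3/1/11 ; →target
#6 slt  r2, r0, r0 ; 0/2/0/1/11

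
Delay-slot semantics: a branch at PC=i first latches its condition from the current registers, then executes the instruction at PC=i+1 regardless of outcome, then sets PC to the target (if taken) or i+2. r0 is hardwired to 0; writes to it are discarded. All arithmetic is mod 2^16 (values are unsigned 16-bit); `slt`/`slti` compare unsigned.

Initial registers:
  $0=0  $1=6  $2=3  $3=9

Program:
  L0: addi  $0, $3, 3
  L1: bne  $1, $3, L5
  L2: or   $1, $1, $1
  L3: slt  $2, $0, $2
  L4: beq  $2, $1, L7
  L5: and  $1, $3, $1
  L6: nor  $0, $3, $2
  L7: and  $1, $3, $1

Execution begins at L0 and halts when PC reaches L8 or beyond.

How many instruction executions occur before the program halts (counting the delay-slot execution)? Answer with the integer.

6

[0] addi  $0, $3, 3  →  {$0:0, $1:6, $2:3, $3:9}
[1] bne  $1, $3, L5  →  {$0:0, $1:6, $2:3, $3:9}  ⟨branch taken⟩
[2] or   $1, $1, $1  →  {$0:0, $1:6, $2:3, $3:9}
[5] and  $1, $3, $1  →  {$0:0, $1:0, $2:3, $3:9}
[6] nor  $0, $3, $2  →  {$0:0, $1:0, $2:3, $3:9}
[7] and  $1, $3, $1  →  {$0:0, $1:0, $2:3, $3:9}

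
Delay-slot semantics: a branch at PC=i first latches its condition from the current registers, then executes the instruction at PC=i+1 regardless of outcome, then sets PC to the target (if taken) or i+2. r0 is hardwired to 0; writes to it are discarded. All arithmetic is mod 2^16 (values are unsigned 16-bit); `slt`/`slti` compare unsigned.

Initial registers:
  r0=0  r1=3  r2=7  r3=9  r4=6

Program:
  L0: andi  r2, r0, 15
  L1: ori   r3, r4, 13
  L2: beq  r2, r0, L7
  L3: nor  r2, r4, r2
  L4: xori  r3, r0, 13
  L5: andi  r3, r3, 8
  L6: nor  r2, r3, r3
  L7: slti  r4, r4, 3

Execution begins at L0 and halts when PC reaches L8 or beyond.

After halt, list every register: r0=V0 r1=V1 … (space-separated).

PC=0  andi  r2, r0, 15       | r0=0 r1=3 r2=0 r3=9 r4=6
PC=1  ori   r3, r4, 13       | r0=0 r1=3 r2=0 r3=15 r4=6
PC=2  beq  r2, r0, L7        | r0=0 r1=3 r2=0 r3=15 r4=6  [TAKEN]
PC=3  nor  r2, r4, r2        | r0=0 r1=3 r2=65529 r3=15 r4=6
PC=7  slti  r4, r4, 3        | r0=0 r1=3 r2=65529 r3=15 r4=0

r0=0 r1=3 r2=65529 r3=15 r4=0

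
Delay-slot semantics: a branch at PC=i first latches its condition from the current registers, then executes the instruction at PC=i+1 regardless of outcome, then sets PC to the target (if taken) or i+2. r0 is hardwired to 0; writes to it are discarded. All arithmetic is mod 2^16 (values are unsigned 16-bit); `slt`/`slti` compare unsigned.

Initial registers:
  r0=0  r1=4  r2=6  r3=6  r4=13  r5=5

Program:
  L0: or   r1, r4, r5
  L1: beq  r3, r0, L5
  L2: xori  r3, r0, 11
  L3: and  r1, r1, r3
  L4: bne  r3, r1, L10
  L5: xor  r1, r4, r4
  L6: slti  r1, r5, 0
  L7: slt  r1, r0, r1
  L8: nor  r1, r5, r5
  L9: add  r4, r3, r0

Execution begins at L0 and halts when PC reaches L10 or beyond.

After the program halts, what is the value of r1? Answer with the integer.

0

PC=0  or   r1, r4, r5        | r0=0 r1=13 r2=6 r3=6 r4=13 r5=5
PC=1  beq  r3, r0, L5        | r0=0 r1=13 r2=6 r3=6 r4=13 r5=5  [not taken]
PC=2  xori  r3, r0, 11       | r0=0 r1=13 r2=6 r3=11 r4=13 r5=5
PC=3  and  r1, r1, r3        | r0=0 r1=9 r2=6 r3=11 r4=13 r5=5
PC=4  bne  r3, r1, L10       | r0=0 r1=9 r2=6 r3=11 r4=13 r5=5  [TAKEN]
PC=5  xor  r1, r4, r4        | r0=0 r1=0 r2=6 r3=11 r4=13 r5=5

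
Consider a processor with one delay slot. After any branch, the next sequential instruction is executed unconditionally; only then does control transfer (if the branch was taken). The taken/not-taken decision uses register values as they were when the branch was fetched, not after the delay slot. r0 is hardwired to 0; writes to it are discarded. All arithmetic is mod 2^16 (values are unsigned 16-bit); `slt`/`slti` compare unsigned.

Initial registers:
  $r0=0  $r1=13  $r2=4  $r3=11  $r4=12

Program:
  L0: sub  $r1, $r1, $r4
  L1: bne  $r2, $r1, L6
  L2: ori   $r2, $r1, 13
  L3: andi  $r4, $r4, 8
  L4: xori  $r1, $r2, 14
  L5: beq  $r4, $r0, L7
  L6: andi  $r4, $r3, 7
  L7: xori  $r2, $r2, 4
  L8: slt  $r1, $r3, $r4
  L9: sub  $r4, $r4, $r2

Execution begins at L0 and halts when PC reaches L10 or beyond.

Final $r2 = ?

#0 sub  $r1, $r1, $r4 ; 0/1/4/11/12
#1 bne  $r2, $r1, L6 ; 0/1/4/11/12 ; →target
#2 ori   $r2, $r1, 13 ; 0/1/13/11/12
#6 andi  $r4, $r3, 7 ; 0/1/13/11/3
#7 xori  $r2, $r2, 4 ; 0/1/9/11/3
#8 slt  $r1, $r3, $r4 ; 0/0/9/11/3
#9 sub  $r4, $r4, $r2 ; 0/0/9/11/65530

9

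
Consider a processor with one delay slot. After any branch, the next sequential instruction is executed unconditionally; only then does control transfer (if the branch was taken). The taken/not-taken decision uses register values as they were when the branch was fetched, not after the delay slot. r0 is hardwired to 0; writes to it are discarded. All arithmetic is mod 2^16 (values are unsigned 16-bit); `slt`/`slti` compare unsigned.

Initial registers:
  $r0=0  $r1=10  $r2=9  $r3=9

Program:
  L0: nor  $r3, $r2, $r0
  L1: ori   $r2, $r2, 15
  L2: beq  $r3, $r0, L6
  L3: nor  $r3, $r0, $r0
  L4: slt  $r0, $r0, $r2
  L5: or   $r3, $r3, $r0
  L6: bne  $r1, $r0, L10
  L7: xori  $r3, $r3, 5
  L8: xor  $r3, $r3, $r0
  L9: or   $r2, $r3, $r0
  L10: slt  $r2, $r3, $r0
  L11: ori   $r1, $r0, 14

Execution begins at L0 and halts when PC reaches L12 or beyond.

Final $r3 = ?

65530

  step pc=0: nor  $r3, $r2, $r0  regs=(0,10,9,65526)
  step pc=1: ori   $r2, $r2, 15  regs=(0,10,15,65526)
  step pc=2: beq  $r3, $r0, L6  cond=F  regs=(0,10,15,65526)
  step pc=3: nor  $r3, $r0, $r0  regs=(0,10,15,65535)
  step pc=4: slt  $r0, $r0, $r2  regs=(0,10,15,65535)
  step pc=5: or   $r3, $r3, $r0  regs=(0,10,15,65535)
  step pc=6: bne  $r1, $r0, L10  cond=T  regs=(0,10,15,65535)
  step pc=7: xori  $r3, $r3, 5  regs=(0,10,15,65530)
  step pc=10: slt  $r2, $r3, $r0  regs=(0,10,0,65530)
  step pc=11: ori   $r1, $r0, 14  regs=(0,14,0,65530)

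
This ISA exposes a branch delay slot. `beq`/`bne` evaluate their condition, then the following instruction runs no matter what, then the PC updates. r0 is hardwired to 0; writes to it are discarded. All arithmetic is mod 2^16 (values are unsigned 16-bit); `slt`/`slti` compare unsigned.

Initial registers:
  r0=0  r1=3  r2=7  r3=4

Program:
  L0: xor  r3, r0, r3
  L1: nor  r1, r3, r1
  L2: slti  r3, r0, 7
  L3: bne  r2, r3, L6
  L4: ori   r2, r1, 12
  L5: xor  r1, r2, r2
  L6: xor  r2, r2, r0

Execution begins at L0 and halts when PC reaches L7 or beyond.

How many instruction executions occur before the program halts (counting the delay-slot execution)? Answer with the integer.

6

PC=0  xor  r3, r0, r3        | r0=0 r1=3 r2=7 r3=4
PC=1  nor  r1, r3, r1        | r0=0 r1=65528 r2=7 r3=4
PC=2  slti  r3, r0, 7        | r0=0 r1=65528 r2=7 r3=1
PC=3  bne  r2, r3, L6        | r0=0 r1=65528 r2=7 r3=1  [TAKEN]
PC=4  ori   r2, r1, 12       | r0=0 r1=65528 r2=65532 r3=1
PC=6  xor  r2, r2, r0        | r0=0 r1=65528 r2=65532 r3=1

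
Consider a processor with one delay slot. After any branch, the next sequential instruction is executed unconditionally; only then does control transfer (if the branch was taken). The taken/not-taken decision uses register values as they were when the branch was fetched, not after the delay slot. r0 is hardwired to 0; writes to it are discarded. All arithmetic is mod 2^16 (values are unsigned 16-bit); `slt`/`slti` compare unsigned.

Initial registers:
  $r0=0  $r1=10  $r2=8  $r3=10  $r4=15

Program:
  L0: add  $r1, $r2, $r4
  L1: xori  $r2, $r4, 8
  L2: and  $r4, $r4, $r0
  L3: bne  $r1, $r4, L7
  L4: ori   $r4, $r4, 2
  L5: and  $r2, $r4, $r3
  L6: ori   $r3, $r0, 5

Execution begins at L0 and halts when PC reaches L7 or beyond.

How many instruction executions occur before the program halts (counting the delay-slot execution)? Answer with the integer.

  step pc=0: add  $r1, $r2, $r4  regs=(0,23,8,10,15)
  step pc=1: xori  $r2, $r4, 8  regs=(0,23,7,10,15)
  step pc=2: and  $r4, $r4, $r0  regs=(0,23,7,10,0)
  step pc=3: bne  $r1, $r4, L7  cond=T  regs=(0,23,7,10,0)
  step pc=4: ori   $r4, $r4, 2  regs=(0,23,7,10,2)

5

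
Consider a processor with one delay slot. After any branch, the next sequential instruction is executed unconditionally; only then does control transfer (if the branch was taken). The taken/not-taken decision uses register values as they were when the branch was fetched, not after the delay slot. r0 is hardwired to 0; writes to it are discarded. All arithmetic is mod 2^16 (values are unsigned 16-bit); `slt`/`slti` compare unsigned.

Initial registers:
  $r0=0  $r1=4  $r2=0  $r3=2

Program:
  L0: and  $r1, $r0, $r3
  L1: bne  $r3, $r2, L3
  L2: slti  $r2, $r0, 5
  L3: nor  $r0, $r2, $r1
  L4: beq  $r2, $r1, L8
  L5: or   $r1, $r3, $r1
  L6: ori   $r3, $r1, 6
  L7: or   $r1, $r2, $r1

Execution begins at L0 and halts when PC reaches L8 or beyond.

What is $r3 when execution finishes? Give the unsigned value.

#0 and  $r1, $r0, $r3 ; 0/0/0/2
#1 bne  $r3, $r2, L3 ; 0/0/0/2 ; →target
#2 slti  $r2, $r0, 5 ; 0/0/1/2
#3 nor  $r0, $r2, $r1 ; 0/0/1/2
#4 beq  $r2, $r1, L8 ; 0/0/1/2 ; →fallthru
#5 or   $r1, $r3, $r1 ; 0/2/1/2
#6 ori   $r3, $r1, 6 ; 0/2/1/6
#7 or   $r1, $r2, $r1 ; 0/3/1/6

6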